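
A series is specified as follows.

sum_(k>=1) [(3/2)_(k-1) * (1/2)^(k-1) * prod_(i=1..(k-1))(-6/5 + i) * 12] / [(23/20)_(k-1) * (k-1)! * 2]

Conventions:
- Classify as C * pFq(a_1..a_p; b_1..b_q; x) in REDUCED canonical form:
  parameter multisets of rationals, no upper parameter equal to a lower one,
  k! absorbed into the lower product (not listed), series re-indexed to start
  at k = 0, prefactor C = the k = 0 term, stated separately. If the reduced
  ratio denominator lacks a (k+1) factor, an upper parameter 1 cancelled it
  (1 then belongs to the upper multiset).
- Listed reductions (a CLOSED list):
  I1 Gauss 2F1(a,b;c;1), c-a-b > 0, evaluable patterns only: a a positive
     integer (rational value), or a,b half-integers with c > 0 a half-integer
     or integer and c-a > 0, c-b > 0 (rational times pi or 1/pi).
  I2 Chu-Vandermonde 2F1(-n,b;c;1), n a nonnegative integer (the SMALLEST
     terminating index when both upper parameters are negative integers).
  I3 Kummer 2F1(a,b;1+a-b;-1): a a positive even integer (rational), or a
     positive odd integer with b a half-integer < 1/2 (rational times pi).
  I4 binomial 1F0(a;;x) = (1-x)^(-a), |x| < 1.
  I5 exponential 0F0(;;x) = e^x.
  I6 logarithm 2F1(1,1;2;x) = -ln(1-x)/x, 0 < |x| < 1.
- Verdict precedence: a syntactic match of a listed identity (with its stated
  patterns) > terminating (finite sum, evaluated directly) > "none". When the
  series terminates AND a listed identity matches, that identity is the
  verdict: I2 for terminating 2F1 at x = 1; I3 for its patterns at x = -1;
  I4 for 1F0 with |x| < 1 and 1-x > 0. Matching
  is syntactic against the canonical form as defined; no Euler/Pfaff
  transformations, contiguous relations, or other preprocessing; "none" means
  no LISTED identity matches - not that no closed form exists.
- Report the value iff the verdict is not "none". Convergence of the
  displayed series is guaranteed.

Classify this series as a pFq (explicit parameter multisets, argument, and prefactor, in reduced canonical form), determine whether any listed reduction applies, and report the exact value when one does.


The series (x = 1/2) is 2F1: upper {-1/5, 3/2}, lower {23/20}, prefactor 6. Verdict: no listed reduction: x = 1/2 and upper {-1/5, 3/2} fail every I1-I6 pattern.

Key step: t_0 being 6, the constant factors (C = 6, x = 1/2) combine into one prefactor.
Ratio: r(k) = (1/2) * (k-1/5) (k+3/2) / [(k+23/20) (k+1)] ; factor over Q: parameters, x = (1/2), and C = 6.


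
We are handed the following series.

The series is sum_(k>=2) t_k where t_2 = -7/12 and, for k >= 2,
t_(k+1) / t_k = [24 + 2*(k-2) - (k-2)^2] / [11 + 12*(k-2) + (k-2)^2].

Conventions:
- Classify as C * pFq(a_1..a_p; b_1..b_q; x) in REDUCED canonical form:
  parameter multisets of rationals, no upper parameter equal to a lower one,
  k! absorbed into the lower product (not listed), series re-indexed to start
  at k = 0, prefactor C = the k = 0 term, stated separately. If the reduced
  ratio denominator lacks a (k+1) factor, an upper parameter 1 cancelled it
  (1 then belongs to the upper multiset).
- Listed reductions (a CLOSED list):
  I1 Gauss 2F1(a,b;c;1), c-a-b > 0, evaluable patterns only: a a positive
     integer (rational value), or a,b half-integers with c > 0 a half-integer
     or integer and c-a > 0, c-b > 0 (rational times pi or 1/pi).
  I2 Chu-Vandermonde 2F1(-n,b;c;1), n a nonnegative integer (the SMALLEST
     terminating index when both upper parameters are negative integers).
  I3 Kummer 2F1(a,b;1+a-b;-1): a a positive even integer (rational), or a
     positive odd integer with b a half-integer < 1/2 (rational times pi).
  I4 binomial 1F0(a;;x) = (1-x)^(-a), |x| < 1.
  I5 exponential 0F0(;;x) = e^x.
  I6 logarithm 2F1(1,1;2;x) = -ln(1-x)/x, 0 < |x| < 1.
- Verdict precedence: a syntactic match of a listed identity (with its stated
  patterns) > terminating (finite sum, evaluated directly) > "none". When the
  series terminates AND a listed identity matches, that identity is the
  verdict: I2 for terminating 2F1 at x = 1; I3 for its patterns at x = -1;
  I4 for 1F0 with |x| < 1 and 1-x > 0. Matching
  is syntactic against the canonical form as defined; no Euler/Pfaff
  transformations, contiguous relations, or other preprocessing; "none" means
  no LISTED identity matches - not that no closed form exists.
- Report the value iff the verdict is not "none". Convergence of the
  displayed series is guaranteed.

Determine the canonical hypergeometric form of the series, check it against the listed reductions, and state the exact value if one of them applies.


Classification (C = -7/12): 2F1 with upper {-6, 4}, lower {11}, argument x = -1. Verdict: the Kummer evaluation I3 applies (x = -1; c = 11 equals 1+a-b for upper {-6, 4}: listed pattern). Its exact value is -35/8.

First insight: t_0 = -7/12 here, and roots of the ratio polynomials (prefactor -7/12) are the negated parameters.
Ratio: r(k) = (-1) * (k-6) (k+4) / [(k+11) (k+1)] - rational in k, leading ratio (-1); with t_0 = -7/12, classification follows.


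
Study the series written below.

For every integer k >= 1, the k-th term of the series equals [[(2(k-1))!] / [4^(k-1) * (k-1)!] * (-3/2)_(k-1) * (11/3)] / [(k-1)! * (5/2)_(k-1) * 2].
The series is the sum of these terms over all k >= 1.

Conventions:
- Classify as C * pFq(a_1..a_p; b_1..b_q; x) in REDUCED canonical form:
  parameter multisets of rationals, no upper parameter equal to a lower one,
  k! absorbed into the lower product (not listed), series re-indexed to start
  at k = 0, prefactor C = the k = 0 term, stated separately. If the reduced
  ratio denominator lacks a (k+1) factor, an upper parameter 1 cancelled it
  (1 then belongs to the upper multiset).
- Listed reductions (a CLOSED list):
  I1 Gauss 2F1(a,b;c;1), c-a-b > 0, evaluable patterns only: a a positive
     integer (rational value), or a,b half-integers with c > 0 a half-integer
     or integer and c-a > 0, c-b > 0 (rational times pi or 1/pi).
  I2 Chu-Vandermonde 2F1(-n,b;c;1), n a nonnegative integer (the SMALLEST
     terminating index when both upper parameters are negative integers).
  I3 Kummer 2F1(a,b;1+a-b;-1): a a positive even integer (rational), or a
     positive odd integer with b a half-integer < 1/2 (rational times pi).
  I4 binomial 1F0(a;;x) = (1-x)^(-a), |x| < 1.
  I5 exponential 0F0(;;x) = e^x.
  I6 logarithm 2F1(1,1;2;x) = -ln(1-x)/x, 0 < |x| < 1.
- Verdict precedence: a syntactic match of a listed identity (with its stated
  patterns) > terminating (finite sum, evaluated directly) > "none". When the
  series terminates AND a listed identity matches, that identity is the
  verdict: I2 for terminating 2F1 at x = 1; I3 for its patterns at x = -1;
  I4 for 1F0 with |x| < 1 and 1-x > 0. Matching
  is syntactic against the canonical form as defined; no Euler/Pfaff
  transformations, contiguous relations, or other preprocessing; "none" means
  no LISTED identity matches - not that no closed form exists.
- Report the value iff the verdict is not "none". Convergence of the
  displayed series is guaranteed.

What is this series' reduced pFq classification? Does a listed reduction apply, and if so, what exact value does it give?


Classification (C = 11/6): 2F1 with upper {-3/2, 1/2}, lower {5/2}, argument x = 1. Verdict: Gauss (I1, half-integer pattern) fires (x = 1; upper {-3/2, 1/2} half-integers, c = 5/2 in the evaluable pattern). Exact value: (55/128) * pi.

The tell: t_0 = 11/6 here, and the (2k)!/(4^k k!) block (C = 11/6, x = 1) is the Pochhammer (1/2)_k.
Ratio: r(k) = 1 * (k-3/2) (k+1/2) / [(k+5/2) (k+1)] ; factor over Q: parameters, x = 1, and C = 11/6.


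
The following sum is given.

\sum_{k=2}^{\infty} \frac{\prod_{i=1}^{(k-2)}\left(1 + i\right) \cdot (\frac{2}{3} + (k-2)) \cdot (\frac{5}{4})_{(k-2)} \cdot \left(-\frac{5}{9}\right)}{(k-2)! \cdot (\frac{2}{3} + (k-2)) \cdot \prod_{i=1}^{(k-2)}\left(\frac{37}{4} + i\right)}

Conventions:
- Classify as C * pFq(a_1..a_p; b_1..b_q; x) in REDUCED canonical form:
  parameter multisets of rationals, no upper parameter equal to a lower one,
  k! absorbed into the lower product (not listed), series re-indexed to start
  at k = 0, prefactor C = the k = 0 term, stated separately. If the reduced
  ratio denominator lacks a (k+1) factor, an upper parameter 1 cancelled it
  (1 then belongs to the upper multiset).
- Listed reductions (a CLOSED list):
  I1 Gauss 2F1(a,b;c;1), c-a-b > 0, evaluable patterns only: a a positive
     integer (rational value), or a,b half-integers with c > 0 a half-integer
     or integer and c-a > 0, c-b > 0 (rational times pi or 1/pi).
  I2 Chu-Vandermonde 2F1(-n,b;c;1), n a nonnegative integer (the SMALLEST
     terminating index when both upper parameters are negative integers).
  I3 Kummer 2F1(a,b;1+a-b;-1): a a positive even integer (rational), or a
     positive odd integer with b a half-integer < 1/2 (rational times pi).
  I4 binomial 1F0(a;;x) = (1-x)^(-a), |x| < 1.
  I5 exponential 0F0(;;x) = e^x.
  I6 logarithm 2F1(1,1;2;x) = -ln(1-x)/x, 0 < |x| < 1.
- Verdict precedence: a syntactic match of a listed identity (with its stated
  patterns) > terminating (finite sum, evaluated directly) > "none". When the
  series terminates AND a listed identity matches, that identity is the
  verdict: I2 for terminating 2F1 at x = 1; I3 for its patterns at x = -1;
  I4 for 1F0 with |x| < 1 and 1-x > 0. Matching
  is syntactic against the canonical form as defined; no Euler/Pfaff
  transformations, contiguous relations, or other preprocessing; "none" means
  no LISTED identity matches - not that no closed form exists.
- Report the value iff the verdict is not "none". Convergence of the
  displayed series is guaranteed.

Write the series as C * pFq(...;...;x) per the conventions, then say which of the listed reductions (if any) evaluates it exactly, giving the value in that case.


Key observation: x = 1 and the factor k + 2/3 cancels (top and bottom), leaving prefactor -5/9.
Adjacent-term ratio: r(k) = 1 * (k+\frac{5}{4}) (k+2) / [(k+\frac{41}{4}) (k+1)] - rational; roots negated = parameters, x = 1, C = -\frac{5}{9}.

x = 1 here; the reduced form reads 2F1, upper {\frac{5}{4}, 2}, lower {\frac{41}{4}}, C = -\frac{5}{9}. Verdict: the Gauss summation I1 fires (x = 1: the Gamma ratio telescopes since c-a-b = 7 > 0 and a = 2 in Z>0). Sum: -\frac{2035}{2688}.


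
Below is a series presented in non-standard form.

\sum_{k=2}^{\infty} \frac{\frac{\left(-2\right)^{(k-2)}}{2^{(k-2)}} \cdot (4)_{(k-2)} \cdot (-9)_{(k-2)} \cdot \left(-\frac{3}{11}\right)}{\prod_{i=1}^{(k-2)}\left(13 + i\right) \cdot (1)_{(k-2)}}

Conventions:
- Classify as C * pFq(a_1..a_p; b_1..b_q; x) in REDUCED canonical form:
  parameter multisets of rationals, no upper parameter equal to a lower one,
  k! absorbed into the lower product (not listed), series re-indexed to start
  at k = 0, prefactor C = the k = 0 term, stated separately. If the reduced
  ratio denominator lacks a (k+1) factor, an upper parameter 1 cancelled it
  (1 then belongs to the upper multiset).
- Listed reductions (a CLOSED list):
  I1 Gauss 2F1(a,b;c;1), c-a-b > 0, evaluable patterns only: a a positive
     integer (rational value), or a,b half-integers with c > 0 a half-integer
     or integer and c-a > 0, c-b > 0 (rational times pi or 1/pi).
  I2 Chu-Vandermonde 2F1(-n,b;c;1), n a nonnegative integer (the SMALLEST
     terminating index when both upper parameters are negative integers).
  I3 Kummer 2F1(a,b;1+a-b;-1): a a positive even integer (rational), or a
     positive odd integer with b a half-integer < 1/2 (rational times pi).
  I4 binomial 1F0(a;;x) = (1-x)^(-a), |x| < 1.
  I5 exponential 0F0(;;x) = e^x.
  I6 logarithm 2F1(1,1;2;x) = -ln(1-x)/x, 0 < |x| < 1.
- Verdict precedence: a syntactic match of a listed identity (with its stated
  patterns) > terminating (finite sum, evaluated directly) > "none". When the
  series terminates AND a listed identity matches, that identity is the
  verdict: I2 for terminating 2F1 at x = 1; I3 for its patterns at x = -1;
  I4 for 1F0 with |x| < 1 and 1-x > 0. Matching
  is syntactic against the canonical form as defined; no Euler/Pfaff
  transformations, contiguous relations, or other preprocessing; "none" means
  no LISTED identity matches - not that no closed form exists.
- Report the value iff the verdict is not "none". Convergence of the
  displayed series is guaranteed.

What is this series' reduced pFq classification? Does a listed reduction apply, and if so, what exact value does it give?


x = -1 here; the reduced form reads 2F1, upper {-9, 4}, lower {14}, C = -\frac{3}{11}. Verdict: the Kummer evaluation I3 applies (x = -1; c = 14 equals 1+a-b for upper {-9, 4}: listed pattern). Sum: -\frac{39}{11}.

The tell: t_0 = -\frac{3}{11} here, and the two k-th powers (prefactor -3/11) combine into one argument.
Consecutive-term ratio: r(k) = -1 * (k-9) (k+4) / [(k+14) (k+1)] - poly over poly, x = -1 from leading terms; C = -\frac{3}{11} at k = 0.


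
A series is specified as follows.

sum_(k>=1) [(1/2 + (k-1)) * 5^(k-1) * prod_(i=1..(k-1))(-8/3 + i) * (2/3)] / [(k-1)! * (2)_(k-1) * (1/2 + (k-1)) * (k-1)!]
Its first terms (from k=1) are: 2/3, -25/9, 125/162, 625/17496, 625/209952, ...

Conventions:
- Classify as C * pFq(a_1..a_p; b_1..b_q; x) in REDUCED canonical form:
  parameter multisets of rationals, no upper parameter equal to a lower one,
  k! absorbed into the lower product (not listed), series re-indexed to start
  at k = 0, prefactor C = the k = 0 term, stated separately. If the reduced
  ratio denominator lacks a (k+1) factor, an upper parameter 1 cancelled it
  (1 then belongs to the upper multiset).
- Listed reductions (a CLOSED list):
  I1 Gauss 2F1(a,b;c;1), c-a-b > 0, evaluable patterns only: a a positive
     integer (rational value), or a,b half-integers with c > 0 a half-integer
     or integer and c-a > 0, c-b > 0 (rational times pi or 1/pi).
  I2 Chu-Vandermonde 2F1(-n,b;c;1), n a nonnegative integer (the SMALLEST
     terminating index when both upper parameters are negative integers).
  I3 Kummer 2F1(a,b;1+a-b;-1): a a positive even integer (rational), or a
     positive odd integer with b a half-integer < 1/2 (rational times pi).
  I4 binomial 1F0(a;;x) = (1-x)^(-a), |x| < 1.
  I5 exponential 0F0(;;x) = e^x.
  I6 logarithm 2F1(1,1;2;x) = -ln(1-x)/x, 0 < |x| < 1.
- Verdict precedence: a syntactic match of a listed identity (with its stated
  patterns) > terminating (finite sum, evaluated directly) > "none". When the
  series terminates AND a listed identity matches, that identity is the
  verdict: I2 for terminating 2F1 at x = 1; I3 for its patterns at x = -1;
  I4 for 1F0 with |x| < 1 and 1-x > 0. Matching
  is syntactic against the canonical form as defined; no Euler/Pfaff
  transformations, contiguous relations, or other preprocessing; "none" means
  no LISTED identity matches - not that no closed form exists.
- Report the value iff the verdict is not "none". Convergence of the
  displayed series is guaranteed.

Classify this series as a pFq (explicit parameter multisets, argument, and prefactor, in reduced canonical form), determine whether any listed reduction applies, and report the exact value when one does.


Key observation: t_0 = 2/3 here, and k + 1/2 divides numerator and denominator alike; C = 2/3 after cancelling.
Adjacent-term ratio: r(k) = 5 * (k-5/3) / [(k+1) (k+2) (k+1)] - rational in k, leading ratio 5; with t_0 = 2/3, classification follows.

With C = 2/3: the canonical form is 1F2(-5/3; 1, 2; 5). Verdict: none - this 1F2 at x = 5 matches no listed pattern, and upper {-5/3} holds no stopper.


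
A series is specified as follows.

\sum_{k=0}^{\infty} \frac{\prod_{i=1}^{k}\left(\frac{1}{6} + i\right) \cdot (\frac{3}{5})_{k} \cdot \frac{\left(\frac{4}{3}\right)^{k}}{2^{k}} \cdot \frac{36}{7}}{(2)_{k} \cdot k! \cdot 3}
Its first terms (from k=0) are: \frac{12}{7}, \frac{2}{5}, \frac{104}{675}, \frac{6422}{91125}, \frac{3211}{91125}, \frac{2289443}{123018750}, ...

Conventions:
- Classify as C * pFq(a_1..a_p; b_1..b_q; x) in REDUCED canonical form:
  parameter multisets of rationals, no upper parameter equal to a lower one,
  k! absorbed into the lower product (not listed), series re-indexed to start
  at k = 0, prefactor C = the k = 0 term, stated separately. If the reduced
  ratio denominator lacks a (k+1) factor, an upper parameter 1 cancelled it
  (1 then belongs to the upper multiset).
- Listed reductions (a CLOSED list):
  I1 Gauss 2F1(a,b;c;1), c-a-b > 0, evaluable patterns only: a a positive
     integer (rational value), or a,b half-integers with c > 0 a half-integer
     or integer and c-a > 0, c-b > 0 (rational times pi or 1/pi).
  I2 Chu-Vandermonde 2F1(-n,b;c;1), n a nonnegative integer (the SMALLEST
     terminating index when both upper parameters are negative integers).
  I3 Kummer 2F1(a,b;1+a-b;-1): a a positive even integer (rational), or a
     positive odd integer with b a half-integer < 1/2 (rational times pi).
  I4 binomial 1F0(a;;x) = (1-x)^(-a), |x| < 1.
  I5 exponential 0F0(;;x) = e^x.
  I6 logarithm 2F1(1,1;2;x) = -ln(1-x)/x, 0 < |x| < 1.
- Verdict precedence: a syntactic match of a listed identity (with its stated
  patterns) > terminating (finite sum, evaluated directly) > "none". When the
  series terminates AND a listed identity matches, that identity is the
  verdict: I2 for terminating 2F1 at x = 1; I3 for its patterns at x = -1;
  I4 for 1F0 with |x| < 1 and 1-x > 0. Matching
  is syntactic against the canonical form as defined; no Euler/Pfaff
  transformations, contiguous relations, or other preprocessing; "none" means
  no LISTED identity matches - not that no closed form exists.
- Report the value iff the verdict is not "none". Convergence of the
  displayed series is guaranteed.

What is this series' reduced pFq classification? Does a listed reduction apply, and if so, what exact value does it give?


Canonical form: C = \frac{12}{7} times 2F1 with upper {\frac{3}{5}, \frac{7}{6}}, lower {2}, x = \frac{2}{3}. Verdict: none - this 2F1 at x = \frac{2}{3} matches no listed pattern, and upper {\frac{3}{5}, \frac{7}{6}} holds no stopper.

First insight: with t_0 = \frac{12}{7}, the two k-th powers (C = 12/7, x = 2/3) combine into one argument.
Term ratio: r(k) = \frac{2}{3} * (k+\frac{3}{5}) (k+\frac{7}{6}) / [(k+2) (k+1)] - poly over poly, x = \frac{2}{3} from leading terms; C = \frac{12}{7} at k = 0.


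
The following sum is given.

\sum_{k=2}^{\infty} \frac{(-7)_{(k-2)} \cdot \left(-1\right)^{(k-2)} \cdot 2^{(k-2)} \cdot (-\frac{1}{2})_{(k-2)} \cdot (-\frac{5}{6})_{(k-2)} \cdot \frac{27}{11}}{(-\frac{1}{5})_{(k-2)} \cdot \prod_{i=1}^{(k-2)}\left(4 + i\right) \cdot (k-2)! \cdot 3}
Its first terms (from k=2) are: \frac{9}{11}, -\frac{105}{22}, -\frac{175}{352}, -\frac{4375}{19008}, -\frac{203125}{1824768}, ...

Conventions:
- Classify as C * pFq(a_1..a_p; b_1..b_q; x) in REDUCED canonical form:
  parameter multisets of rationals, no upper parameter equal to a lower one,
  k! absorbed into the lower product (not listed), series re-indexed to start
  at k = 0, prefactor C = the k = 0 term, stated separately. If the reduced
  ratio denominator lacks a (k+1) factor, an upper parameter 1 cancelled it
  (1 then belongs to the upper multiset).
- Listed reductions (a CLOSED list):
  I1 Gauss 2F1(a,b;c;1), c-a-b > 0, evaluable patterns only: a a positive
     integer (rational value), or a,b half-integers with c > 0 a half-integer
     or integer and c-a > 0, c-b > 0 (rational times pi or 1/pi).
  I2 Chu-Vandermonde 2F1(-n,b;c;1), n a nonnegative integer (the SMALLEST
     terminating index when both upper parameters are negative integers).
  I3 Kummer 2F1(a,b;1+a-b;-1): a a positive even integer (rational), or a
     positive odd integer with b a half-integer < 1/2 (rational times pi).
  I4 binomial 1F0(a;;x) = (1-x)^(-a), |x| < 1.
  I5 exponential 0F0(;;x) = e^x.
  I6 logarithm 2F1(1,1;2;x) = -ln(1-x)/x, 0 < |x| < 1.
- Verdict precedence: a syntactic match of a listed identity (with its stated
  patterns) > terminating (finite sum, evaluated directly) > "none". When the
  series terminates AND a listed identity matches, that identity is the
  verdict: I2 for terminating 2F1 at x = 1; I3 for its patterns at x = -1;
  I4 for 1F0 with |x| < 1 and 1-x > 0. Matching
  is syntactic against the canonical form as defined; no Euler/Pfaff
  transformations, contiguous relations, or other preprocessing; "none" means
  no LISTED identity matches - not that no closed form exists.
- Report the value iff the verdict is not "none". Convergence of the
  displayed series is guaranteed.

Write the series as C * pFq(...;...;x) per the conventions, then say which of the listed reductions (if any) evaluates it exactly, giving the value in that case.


Classification (C = \frac{9}{11}): 3F2 with upper {-7, -\frac{5}{6}, -\frac{1}{2}}, lower {-\frac{1}{5}, 5}, argument x = -2. Verdict: terminating - the sum ends at index 7 because -7 is a negative integer; exact evaluation follows. Value: -\frac{2660536782041}{548656644096}.

Key step: t_0 = \frac{9}{11} here, and the constant factors (prefactor 9/11) combine into one prefactor.
Ratio: r(k) = -2 * (k-7) (k-\frac{5}{6}) (k-\frac{1}{2}) / [(k-\frac{1}{5}) (k+5) (k+1)] - rational in k, leading ratio -2; with t_0 = \frac{9}{11}, classification follows.


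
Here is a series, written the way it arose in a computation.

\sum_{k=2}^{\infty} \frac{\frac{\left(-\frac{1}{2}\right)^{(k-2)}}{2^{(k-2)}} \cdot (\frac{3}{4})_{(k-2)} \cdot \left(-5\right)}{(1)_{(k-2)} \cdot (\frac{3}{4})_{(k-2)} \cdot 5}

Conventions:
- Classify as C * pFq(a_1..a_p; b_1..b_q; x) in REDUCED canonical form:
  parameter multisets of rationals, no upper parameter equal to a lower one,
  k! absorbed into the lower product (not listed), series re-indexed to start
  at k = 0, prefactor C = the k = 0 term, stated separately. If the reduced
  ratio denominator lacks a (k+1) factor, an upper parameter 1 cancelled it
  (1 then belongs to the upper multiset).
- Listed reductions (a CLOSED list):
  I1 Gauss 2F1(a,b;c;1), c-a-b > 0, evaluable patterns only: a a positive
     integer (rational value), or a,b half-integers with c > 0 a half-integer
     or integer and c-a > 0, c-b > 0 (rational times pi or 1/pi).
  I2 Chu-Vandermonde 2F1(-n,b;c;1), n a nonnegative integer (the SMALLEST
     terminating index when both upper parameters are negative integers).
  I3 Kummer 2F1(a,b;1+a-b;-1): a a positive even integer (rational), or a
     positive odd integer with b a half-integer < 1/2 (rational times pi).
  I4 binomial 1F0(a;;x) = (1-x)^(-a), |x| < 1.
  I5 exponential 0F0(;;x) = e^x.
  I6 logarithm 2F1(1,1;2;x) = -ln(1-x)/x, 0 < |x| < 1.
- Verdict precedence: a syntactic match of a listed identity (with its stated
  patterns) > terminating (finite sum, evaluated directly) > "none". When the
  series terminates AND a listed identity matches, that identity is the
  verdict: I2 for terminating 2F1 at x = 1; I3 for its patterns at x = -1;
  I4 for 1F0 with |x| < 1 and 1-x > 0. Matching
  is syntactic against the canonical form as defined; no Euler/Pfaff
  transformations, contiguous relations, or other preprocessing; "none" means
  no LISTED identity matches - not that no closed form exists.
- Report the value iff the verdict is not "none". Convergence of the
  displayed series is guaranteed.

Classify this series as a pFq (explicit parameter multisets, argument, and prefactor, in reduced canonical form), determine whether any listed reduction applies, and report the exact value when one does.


Canonical form: C = -1 times 0F0 with upper {-}, lower {-}, x = -\frac{1}{4}. Verdict: the exponential series (I5) fires (the 0F0 exponential series at x = -\frac{1}{4}). Hence: \left(-1\right) \cdot e^{-\frac{1}{4}}.

Structural cue: x = -\frac{1}{4} and the parameter 3/4 appears in both the upper and lower lists and cancels.
Term ratio: r(k) = -\frac{1}{4} * 1 / [(k+1)] - rational; roots negated = parameters, x = -\frac{1}{4}, C = -1.


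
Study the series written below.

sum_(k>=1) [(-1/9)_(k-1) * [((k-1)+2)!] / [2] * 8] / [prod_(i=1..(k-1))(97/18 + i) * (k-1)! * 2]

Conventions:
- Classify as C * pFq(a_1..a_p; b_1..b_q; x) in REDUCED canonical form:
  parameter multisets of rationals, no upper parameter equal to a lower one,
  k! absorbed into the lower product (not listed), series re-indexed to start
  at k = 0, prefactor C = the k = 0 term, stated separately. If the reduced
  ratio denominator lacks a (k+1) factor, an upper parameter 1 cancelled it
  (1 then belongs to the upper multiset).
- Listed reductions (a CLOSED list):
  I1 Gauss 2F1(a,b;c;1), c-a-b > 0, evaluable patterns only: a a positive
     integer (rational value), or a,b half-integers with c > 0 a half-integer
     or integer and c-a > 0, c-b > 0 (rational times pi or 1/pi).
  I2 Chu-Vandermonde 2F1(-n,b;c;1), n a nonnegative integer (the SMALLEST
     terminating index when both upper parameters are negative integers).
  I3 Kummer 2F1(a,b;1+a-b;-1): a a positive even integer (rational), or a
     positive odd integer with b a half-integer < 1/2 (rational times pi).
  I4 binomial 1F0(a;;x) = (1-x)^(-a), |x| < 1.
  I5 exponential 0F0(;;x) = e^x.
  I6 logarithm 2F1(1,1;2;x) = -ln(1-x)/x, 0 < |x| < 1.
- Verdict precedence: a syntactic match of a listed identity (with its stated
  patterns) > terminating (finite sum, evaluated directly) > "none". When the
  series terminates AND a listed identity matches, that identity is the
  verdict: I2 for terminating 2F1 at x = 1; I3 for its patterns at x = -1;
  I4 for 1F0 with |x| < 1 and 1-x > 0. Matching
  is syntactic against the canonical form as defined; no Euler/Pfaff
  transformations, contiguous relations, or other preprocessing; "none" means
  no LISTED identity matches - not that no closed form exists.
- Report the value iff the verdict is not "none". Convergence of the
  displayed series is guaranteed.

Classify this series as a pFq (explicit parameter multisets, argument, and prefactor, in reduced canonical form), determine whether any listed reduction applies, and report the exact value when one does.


First insight: t_0 being 4, the factorial ratio (C = 4, x = 1) (k+a-1)!/(a-1)! is a rising factorial (a)_k.
Step ratio: r(k) = 1 * (k-1/9) (k+3) / [(k+115/18) (k+1)] - poly over poly, x = 1 from leading terms; C = 4 at k = 0.

Canonical form: C = 4 times 2F1 with upper {-1/9, 3}, lower {115/18}, x = 1. Verdict: Gauss (I1, integer-parameter pattern) matches (x = 1: the Gamma ratio telescopes since c-a-b = 7/2 > 0 and a = 3 in Z>0). Hence: 1869772/505197.


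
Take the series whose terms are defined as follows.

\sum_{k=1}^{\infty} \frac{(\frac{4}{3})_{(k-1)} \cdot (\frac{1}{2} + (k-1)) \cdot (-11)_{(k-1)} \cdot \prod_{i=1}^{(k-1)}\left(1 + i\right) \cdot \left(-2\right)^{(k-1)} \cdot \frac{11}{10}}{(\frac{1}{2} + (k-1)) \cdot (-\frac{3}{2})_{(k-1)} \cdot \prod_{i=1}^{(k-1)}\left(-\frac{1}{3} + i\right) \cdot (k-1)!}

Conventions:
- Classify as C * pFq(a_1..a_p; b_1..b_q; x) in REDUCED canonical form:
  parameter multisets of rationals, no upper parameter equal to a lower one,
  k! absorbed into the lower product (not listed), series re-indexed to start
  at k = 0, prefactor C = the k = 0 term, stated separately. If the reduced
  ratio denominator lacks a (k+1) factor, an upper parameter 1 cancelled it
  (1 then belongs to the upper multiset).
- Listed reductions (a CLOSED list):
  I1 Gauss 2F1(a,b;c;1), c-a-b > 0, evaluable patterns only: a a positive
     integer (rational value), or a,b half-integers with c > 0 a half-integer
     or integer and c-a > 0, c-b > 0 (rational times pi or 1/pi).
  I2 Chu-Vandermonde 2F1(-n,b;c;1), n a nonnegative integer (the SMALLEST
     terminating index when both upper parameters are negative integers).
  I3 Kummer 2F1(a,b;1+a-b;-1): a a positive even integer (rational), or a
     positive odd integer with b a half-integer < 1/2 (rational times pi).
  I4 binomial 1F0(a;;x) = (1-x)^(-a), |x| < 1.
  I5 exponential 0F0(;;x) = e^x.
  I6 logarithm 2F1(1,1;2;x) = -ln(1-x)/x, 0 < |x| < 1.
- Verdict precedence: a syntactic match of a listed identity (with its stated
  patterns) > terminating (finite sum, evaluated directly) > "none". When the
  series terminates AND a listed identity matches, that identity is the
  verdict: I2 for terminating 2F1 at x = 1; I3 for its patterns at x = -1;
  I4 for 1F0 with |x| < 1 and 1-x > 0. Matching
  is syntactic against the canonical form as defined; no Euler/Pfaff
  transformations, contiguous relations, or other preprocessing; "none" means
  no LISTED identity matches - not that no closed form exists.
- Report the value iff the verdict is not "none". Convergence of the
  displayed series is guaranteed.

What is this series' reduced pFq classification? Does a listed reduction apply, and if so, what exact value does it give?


Classification (C = \frac{11}{10}): 3F2 with upper {-11, \frac{4}{3}, 2}, lower {-\frac{3}{2}, \frac{2}{3}}, argument x = -2. Verdict: terminating - upper -11 stops the sum at k = 11; the 12 terms are added exactly. Exact value: \frac{14696556136892927}{4422210}.

Key step: x = -2 and the running product (prefactor 11/10) telescopes to a rising factorial.
Consecutive-term ratio: r(k) = -2 * (k-11) (k+\frac{4}{3}) (k+2) / [(k-\frac{3}{2}) (k+\frac{2}{3}) (k+1)] - poly over poly, x = -2 from leading terms; C = \frac{11}{10} at k = 0.


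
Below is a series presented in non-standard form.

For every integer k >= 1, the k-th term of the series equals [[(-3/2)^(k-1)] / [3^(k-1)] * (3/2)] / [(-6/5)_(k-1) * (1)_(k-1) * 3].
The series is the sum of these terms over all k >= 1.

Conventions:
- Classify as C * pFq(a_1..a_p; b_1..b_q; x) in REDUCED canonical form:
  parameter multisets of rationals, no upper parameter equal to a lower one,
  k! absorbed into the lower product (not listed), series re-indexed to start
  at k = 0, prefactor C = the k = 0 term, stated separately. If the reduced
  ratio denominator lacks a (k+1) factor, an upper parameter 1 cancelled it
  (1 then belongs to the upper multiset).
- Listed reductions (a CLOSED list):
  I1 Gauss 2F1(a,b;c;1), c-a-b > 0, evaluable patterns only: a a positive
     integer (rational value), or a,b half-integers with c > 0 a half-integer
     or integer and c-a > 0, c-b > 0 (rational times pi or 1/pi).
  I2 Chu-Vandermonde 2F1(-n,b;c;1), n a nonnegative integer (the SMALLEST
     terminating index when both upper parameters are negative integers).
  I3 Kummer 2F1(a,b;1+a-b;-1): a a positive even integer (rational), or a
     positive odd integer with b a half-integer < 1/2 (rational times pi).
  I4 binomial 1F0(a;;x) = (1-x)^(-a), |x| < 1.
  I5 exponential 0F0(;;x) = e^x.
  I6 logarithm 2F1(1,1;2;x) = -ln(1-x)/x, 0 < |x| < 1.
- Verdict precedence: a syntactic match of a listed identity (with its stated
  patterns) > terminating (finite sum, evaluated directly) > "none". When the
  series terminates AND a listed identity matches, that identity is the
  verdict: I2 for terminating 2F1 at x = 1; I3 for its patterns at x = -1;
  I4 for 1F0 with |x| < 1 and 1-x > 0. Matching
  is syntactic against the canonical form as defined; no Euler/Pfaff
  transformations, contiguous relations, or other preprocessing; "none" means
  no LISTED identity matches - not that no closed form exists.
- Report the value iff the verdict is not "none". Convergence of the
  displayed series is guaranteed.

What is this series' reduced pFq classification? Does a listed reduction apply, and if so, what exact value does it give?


The series (x = -1/2) is 0F1: upper {-}, lower {-6/5}, prefactor 1/2. Verdict: none - this 0F1 at x = -1/2 matches no listed pattern, and upper {-} holds no stopper.

Key observation: with t_0 = 1/2, the two k-th powers (C = 1/2, x = -1/2) combine into one argument.
Step ratio: r(k) = (-1/2) * 1 / [(k-6/5) (k+1)] - poly over poly, x = (-1/2) from leading terms; C = 1/2 at k = 0.


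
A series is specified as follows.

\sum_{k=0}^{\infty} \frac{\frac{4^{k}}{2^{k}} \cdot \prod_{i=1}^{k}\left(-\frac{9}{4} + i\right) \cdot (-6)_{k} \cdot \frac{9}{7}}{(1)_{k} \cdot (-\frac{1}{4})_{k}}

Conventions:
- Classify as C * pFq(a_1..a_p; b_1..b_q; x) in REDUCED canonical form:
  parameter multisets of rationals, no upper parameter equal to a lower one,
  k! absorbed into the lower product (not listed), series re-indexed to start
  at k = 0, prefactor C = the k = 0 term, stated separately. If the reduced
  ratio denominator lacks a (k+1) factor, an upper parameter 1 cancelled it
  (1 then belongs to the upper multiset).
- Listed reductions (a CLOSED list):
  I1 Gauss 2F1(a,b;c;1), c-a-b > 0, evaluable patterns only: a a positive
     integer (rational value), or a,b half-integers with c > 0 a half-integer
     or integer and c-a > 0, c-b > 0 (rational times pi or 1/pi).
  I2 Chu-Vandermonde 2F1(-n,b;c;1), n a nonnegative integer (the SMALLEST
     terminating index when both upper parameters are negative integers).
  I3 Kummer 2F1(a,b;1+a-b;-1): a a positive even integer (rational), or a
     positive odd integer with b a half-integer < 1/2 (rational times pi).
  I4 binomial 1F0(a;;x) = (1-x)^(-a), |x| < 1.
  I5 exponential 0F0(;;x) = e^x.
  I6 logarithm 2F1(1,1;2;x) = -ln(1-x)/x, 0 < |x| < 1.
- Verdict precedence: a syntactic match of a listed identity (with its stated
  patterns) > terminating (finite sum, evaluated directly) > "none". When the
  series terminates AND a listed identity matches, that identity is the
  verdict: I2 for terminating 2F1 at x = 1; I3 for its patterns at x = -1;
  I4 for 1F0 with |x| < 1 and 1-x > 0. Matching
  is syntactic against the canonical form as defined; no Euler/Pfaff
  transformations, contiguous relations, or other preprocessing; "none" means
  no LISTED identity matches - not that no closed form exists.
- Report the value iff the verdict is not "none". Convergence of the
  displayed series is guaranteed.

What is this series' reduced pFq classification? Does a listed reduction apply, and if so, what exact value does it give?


Prefactor \frac{9}{7}, argument 2: 2F1 with upper {-6, -\frac{5}{4}} over lower {-\frac{1}{4}}. Verdict: terminating. With -6 upstairs the series is a 7-term polynomial sum; evaluated term by term. Value: -\frac{1404225}{10241}.

Structural cue: from the first term \frac{9}{7}: the running product (C = 9/7) telescopes to a rising factorial.
Step ratio: r(k) = 2 * (k-6) (k-\frac{5}{4}) / [(k-\frac{1}{4}) (k+1)] ; factor over Q: parameters, x = 2, and C = \frac{9}{7}.


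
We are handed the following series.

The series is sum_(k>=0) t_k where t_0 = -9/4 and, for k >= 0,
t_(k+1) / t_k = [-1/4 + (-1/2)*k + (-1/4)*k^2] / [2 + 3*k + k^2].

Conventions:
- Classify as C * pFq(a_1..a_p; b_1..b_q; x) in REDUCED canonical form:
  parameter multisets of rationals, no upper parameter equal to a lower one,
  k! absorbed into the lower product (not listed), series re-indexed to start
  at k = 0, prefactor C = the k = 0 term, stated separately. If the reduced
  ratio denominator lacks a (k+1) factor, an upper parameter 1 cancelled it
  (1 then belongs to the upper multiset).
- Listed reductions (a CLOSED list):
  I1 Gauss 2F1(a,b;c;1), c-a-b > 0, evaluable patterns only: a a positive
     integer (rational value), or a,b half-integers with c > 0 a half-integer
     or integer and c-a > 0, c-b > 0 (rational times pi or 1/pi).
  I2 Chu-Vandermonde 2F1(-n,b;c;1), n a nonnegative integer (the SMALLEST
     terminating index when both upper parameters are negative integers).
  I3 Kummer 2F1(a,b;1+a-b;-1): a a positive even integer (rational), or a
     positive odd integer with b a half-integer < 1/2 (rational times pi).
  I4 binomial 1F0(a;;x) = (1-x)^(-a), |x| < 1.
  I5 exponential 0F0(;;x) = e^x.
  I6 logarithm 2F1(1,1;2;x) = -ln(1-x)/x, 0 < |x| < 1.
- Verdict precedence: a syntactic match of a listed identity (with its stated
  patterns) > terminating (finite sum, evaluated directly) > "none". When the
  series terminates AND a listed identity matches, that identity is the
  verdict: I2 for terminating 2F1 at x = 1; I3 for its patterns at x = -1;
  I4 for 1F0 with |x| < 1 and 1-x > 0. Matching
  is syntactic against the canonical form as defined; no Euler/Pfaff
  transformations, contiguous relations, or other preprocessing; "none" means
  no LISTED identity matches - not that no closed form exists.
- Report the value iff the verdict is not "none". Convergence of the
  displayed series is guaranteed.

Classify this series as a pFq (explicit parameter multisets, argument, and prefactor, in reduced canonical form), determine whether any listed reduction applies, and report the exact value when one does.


This is -9/4 * 2F1(1, 1; 2; -1/4) in reduced canonical form. Verdict: this is the I6 logarithm reduction (the logarithm: parameters (1,1;2), x = -1/4). Hence: (-9) * ln(5/4).

Key step: x = (-1/4) and factor the ratio over Q (C = -9/4): negated roots = parameters.
Consecutive-term ratio: r(k) = (-1/4) * (k+1) (k+1) / [(k+2) (k+1)] - rational in k, leading ratio (-1/4); with t_0 = -9/4, classification follows.


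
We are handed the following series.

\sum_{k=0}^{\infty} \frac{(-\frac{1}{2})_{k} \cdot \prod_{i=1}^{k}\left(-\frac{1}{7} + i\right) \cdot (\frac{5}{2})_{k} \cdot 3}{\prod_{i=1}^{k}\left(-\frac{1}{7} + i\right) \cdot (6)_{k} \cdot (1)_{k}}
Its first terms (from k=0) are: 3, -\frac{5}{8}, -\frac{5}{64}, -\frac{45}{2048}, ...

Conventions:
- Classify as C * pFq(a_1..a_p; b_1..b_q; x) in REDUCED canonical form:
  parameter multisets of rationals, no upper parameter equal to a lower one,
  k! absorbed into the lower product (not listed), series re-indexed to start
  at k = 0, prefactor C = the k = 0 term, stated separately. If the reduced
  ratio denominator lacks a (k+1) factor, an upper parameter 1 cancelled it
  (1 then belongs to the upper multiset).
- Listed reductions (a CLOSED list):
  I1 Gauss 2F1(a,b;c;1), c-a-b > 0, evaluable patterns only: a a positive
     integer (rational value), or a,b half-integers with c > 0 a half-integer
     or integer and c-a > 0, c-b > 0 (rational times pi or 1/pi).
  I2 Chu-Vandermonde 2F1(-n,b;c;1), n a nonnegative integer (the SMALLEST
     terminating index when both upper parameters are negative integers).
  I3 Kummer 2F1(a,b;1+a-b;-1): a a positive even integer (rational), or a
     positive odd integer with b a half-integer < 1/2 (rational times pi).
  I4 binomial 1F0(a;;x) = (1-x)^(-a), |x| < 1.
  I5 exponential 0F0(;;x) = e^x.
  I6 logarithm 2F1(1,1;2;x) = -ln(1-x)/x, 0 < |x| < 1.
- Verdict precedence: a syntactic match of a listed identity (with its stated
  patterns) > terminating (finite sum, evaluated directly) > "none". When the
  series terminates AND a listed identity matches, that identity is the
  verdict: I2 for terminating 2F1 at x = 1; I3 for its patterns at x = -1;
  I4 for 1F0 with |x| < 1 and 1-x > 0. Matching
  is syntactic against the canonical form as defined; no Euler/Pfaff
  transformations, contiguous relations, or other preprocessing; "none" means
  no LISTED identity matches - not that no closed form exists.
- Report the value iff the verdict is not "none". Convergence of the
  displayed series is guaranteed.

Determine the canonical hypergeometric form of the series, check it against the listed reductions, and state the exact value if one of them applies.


With C = 3: the canonical form is 2F1(-\frac{1}{2}, \frac{5}{2}; 6; 1). Verdict at x = 1: the half-integer Gauss pattern (I1) matches (x = 1; upper {-\frac{1}{2}, \frac{5}{2}} half-integers, c = 6 in the evaluable pattern). Its exact value is \frac{8192}{1155} / \pi.

Key observation: t_0 = 3 here, and the parameter 6/7 appears in both the upper and lower lists and cancels.
Step ratio: r(k) = 1 * (k-\frac{1}{2}) (k+\frac{5}{2}) / [(k+6) (k+1)] ; factor over Q: parameters, x = 1, and C = 3.


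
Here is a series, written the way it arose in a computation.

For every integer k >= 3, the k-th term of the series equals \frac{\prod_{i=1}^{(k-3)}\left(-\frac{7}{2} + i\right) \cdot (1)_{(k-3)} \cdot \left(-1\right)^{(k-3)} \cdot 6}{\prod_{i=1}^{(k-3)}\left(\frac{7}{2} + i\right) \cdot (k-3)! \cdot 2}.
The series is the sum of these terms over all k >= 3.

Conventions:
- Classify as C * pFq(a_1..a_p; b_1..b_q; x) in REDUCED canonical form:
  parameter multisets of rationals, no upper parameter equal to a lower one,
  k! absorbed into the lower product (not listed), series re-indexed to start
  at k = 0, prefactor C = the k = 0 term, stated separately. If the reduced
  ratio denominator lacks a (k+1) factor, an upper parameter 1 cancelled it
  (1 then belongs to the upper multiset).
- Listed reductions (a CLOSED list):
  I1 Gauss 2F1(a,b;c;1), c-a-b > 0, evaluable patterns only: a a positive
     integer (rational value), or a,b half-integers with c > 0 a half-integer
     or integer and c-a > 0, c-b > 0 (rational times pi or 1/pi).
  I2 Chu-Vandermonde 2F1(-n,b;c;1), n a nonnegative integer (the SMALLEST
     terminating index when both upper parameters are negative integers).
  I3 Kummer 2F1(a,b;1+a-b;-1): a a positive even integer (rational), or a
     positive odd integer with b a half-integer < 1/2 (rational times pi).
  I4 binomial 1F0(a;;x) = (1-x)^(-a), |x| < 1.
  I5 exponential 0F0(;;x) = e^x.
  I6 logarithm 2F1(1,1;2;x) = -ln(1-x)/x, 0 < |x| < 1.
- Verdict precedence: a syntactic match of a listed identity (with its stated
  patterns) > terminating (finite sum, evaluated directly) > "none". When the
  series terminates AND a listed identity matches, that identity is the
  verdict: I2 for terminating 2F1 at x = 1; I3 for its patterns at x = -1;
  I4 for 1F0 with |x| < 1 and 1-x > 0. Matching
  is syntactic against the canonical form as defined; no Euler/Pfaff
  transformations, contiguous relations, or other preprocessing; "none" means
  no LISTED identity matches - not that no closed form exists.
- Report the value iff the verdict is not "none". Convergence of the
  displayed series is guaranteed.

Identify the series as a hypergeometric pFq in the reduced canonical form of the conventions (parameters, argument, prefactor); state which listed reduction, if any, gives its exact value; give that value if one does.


At argument -1: a 2F1 with upper {-\frac{5}{2}, 1}, lower {\frac{9}{2}}, scaled by C = 3. Verdict: the Kummer evaluation I3 matches (x = -1; c = \frac{9}{2} equals 1+a-b for upper {-\frac{5}{2}, 1}: listed pattern). Sum: \frac{105}{64} \cdot \pi.

Key observation: t_0 being 3, the lower running product (C = 3) is a rising factorial.
Ratio: r(k) = -1 * (k-\frac{5}{2}) (k+1) / [(k+\frac{9}{2}) (k+1)] - poly over poly, x = -1 from leading terms; C = 3 at k = 0.
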